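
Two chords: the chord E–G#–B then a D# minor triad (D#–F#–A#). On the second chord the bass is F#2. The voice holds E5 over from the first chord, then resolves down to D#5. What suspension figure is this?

7–6 suspension.

At the second chord the bass is F#2. The suspended E5 lies a seventh above the bass; after resolving down by step to D#5, the interval above the bass becomes a sixth.
Suspension figures are named by those two intervals: 7–6.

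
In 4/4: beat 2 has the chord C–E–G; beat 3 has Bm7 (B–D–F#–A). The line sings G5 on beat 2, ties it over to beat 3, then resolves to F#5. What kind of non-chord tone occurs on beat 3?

Suspension.

The harmony at that moment is B minor seventh chord (B, D, F#, A); G5 is not a chord tone.
It is held over (the same pitch as the preceding G5) and left by step down to F#5.
Held over from the previous chord and resolving down by step — a suspension.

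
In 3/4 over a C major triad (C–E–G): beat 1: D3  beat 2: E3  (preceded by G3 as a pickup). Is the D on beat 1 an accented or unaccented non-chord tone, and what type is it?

The harmony at that moment is C major triad (C, E, G); D3 is not a chord tone.
It is approached by leap down from G3 and left by step up to E3.
Leap in, step out — an appoggiatura.
It falls on the downbeat, so it is accented.

Accented appoggiatura.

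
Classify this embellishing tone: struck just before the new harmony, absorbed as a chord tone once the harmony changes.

Anticipation.

Approach: ahead of the chord change (typically by step), so it is dissonant against the current harmony. Departure: none — the same pitch is restated or held and is a chord tone of the new harmony.
Dissonant first, consonant once the harmony catches up: the note simply arrives early — an anticipation. (The reverse timing, consonant first and dissonant after the change, would be a suspension or retardation.)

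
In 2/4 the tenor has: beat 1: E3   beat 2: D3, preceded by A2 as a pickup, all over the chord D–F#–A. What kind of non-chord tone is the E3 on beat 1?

The harmony at that moment is D major triad (D, F#, A); E3 is not a chord tone.
It is approached by leap up from A2 and left by step down to D3.
Leap in, step out, metrically accented — an appoggiatura.

Appoggiatura.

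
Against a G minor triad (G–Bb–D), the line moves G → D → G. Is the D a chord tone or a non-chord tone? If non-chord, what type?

Chord tone (the fifth of G minor triad).

G minor triad contains G, Bb, D; D is the fifth, so it is a chord tone.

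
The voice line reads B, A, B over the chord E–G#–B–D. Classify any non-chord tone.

The harmony at that moment is E dominant seventh chord (E, G#, B, D); A is not a chord tone.
It is approached by step down from B and left by step up to B.
Step away and step back to the same note — a neighbor tone (lower neighbor).

A is a neighbor tone.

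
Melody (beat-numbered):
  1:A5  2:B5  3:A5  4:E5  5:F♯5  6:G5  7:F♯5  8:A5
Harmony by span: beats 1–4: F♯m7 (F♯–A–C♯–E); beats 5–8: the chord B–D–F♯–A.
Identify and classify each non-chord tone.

The harmony at that moment is F♯ minor seventh chord (F♯, A, C♯, E); B5 is not a chord tone.
It is approached by step up from A5 and left by step down to A5.
Step away and step back to the same note — a neighbor tone (upper neighbor).
The harmony at that moment is B minor seventh chord (B, D, F♯, A); G5 is not a chord tone.
It is approached by step up from F♯5 and left by step down to F♯5.
Step away and step back to the same note — a neighbor tone (upper neighbor).

B5 (beat 2) — neighbor tone; G5 (beat 6) — neighbor tone.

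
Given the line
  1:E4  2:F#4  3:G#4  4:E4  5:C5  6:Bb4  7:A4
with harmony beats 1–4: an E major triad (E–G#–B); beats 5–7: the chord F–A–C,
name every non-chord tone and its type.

F#4 (beat 2) — passing tone; Bb4 (beat 6) — passing tone.

The harmony at that moment is E major triad (E, G#, B); F#4 is not a chord tone.
It is approached by step up from E4 and left by step up to G#4.
Step in, step out in the same direction — a passing tone.
The harmony at that moment is F major triad (F, A, C); Bb4 is not a chord tone.
It is approached by step down from C5 and left by step down to A4.
Step in, step out in the same direction — a passing tone.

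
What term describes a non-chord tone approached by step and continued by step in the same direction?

Approach: by step. Departure: by step, continuing in the same direction.
Stepwise on both sides with no change of direction means the note fills in the space between two different chord tones — a passing tone. (Had it turned back to its starting note it would be a neighbor tone instead.)

Passing tone.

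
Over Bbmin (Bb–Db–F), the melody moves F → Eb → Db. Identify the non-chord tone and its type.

The harmony at that moment is Bb minor triad (Bb, Db, F); Eb is not a chord tone.
It is approached by step down from F and left by step down to Db.
Step in, step out in the same direction — a passing tone.

Eb is a passing tone.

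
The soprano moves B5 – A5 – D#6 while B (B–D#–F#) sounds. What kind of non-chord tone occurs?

The harmony at that moment is B major triad (B, D#, F#); A5 is not a chord tone.
It is approached by step down from B5 and left by leap up to D#6.
Step in, leap out — an escape tone.

A5 is an escape tone.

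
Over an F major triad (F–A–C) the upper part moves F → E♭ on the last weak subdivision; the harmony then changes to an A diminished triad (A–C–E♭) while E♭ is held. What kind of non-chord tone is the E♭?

The harmony at that moment is F major triad (F, A, C); E♭ is not a chord tone.
It is approached by step down from F and then sustained as the same pitch into the next harmony.
Arriving early and becoming a chord tone when the harmony changes — an anticipation.

E♭ is an anticipation.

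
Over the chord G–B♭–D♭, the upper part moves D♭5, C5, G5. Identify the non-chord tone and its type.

The harmony at that moment is G diminished triad (G, B♭, D♭); C5 is not a chord tone.
It is approached by step down from D♭5 and left by leap up to G5.
Step in, leap out — an escape tone.

C5 is an escape tone.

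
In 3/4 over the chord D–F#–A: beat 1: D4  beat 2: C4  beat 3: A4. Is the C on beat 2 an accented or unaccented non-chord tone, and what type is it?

The harmony at that moment is D major triad (D, F#, A); C4 is not a chord tone.
It is approached by step down from D4 and left by leap up to A4.
Step in, leap out — an escape tone.
It falls on a weak beat, so it is unaccented.

Unaccented escape tone.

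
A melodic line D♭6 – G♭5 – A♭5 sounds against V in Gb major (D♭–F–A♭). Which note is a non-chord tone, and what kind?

The harmony at that moment is D♭ major triad (D♭, F, A♭); G♭5 is not a chord tone.
It is approached by leap down from D♭6 and left by step up to A♭5.
Leap in, step out — an appoggiatura.

G♭5 is an appoggiatura.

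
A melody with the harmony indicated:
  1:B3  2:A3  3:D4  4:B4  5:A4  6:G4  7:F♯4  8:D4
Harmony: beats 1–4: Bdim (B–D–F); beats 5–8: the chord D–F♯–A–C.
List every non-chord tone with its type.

A3 (beat 2) — escape tone; G4 (beat 6) — passing tone.

The harmony at that moment is B diminished triad (B, D, F); A3 is not a chord tone.
It is approached by step down from B3 and left by leap up to D4.
Step in, leap out — an escape tone.
The harmony at that moment is D dominant seventh chord (D, F♯, A, C); G4 is not a chord tone.
It is approached by step down from A4 and left by step down to F♯4.
Step in, step out in the same direction — a passing tone.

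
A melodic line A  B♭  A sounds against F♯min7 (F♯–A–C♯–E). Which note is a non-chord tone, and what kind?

B♭ is a neighbor tone.

The harmony at that moment is F♯ minor seventh chord (F♯, A, C♯, E); B♭ is not a chord tone.
It is approached by step up from A and left by step down to A.
Step away and step back to the same note — a neighbor tone (upper neighbor).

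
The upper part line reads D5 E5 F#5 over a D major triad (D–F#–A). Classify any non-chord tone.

The harmony at that moment is D major triad (D, F#, A); E5 is not a chord tone.
It is approached by step up from D5 and left by step up to F#5.
Step in, step out in the same direction — a passing tone.

E5 is a passing tone.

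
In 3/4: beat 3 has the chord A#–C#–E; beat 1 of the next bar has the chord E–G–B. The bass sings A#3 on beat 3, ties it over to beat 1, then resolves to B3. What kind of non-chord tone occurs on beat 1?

Retardation.

The harmony at that moment is E minor triad (E, G, B); A#3 is not a chord tone.
It is held over (the same pitch as the preceding A#3) and left by step up to B3.
Held over from the previous chord and resolving up by step — a retardation.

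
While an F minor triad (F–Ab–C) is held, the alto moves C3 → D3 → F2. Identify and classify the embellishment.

The harmony at that moment is F minor triad (F, Ab, C); D3 is not a chord tone.
It is approached by step up from C3 and left by leap down to F2.
Step in, leap out — an escape tone.

D3 is an escape tone.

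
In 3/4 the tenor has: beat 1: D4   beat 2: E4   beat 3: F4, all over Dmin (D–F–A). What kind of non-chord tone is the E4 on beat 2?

Passing tone.

The harmony at that moment is D minor triad (D, F, A); E4 is not a chord tone.
It is approached by step up from D4 and left by step up to F4.
Step in, step out in the same direction — a passing tone.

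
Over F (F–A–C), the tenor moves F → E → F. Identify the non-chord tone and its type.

The harmony at that moment is F major triad (F, A, C); E is not a chord tone.
It is approached by step down from F and left by step up to F.
Step away and step back to the same note — a neighbor tone (lower neighbor).

E is a neighbor tone.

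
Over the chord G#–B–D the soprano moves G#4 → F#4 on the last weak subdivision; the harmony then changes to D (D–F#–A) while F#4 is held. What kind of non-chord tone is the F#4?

The harmony at that moment is G# diminished triad (G#, B, D); F#4 is not a chord tone.
It is approached by step down from G#4 and then sustained as the same pitch into the next harmony.
Arriving early and becoming a chord tone when the harmony changes — an anticipation.

F#4 is an anticipation.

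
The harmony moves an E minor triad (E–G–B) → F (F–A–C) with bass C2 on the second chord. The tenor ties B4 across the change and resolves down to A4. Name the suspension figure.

7–6 suspension.

At the second chord the bass is C2. The suspended B4 lies a seventh above the bass; after resolving down by step to A4, the interval above the bass becomes a sixth.
Suspension figures are named by those two intervals: 7–6.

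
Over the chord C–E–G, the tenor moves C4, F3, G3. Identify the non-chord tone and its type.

F3 is an appoggiatura.

The harmony at that moment is C major triad (C, E, G); F3 is not a chord tone.
It is approached by leap down from C4 and left by step up to G3.
Leap in, step out — an appoggiatura.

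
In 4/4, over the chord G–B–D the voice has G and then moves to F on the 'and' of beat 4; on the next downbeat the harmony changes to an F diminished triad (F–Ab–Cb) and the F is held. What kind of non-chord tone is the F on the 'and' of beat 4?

The harmony at that moment is G major triad (G, B, D); F is not a chord tone.
It is approached by step down from G and then sustained as the same pitch into the next harmony.
Arriving early and becoming a chord tone when the harmony changes — an anticipation.

Anticipation.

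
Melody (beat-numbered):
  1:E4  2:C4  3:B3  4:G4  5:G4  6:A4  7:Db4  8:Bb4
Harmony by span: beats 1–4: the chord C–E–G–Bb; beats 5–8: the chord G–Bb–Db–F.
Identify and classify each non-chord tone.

B3 (beat 3) — escape tone; A4 (beat 6) — escape tone.

The harmony at that moment is C dominant seventh chord (C, E, G, Bb); B3 is not a chord tone.
It is approached by step down from C4 and left by leap up to G4.
Step in, leap out — an escape tone.
The harmony at that moment is G half-diminished seventh chord (G, Bb, Db, F); A4 is not a chord tone.
It is approached by step up from G4 and left by leap down to Db4.
Step in, leap out — an escape tone.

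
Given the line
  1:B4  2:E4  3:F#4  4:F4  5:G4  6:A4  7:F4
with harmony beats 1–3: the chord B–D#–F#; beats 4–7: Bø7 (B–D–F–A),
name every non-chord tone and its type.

E4 (beat 2) — appoggiatura; G4 (beat 5) — passing tone.

The harmony at that moment is B major triad (B, D#, F#); E4 is not a chord tone.
It is approached by leap down from B4 and left by step up to F#4.
Leap in, step out — an appoggiatura.
The harmony at that moment is B half-diminished seventh chord (B, D, F, A); G4 is not a chord tone.
It is approached by step up from F4 and left by step up to A4.
Step in, step out in the same direction — a passing tone.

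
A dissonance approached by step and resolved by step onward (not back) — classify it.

Passing tone.

Approach: by step. Departure: by step, continuing in the same direction.
Stepwise on both sides with no change of direction means the note fills in the space between two different chord tones — a passing tone. (Had it turned back to its starting note it would be a neighbor tone instead.)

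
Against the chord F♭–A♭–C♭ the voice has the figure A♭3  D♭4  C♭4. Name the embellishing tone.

D♭4 is an appoggiatura.

The harmony at that moment is F♭ major triad (F♭, A♭, C♭); D♭4 is not a chord tone.
It is approached by leap up from A♭3 and left by step down to C♭4.
Leap in, step out — an appoggiatura.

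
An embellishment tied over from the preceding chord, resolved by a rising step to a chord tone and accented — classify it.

Retardation.

Approach: by preparation — the pitch is first a chord tone, then held (tied or repeated) while the harmony changes under it. Departure: up by step. Metric position: strong.
A prepared dissonance that resolves upward by step — a retardation. (The same figure resolving downward would be a suspension.)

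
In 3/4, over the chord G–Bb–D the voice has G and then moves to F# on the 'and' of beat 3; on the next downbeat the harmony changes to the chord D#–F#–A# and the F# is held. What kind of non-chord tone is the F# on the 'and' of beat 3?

Anticipation.

The harmony at that moment is G minor triad (G, Bb, D); F# is not a chord tone.
It is approached by step down from G and then sustained as the same pitch into the next harmony.
Arriving early and becoming a chord tone when the harmony changes — an anticipation.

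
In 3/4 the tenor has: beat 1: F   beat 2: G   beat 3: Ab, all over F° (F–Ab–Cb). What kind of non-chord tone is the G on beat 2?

The harmony at that moment is F diminished triad (F, Ab, Cb); G is not a chord tone.
It is approached by step up from F and left by step up to Ab.
Step in, step out in the same direction — a passing tone.

Passing tone.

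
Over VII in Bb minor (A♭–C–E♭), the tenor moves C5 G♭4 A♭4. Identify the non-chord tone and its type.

G♭4 is an appoggiatura.

The harmony at that moment is A♭ major triad (A♭, C, E♭); G♭4 is not a chord tone.
It is approached by leap down from C5 and left by step up to A♭4.
Leap in, step out — an appoggiatura.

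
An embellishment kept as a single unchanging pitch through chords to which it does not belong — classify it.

Approach: none. Departure: none — a single pitch is sustained while the chords change around it, passing through harmonies that do not contain it.
No melodic motion at all; the dissonance is created entirely by the moving harmonies against the stationary note — a pedal tone (pedal point).

Pedal tone.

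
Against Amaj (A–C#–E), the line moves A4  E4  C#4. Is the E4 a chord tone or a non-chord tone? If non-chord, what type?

A major triad contains A, C#, E; E is the fifth, so it is a chord tone.

Chord tone (the fifth of A major triad).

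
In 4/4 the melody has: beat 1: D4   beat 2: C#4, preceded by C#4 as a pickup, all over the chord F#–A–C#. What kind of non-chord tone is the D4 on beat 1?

The harmony at that moment is F# minor triad (F#, A, C#); D4 is not a chord tone.
It is approached by step up from C#4 and left by step down to C#4.
Step away and step back to the same note — a neighbor tone (upper neighbor).

Upper neighbor tone.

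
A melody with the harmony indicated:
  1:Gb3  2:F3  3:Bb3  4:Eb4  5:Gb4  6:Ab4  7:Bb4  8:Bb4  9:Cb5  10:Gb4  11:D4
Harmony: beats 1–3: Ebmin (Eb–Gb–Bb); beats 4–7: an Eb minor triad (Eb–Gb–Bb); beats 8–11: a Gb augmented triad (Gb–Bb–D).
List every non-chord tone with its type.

F3 (beat 2) — escape tone; Ab4 (beat 6) — passing tone; Cb5 (beat 9) — escape tone.

The harmony at that moment is Eb minor triad (Eb, Gb, Bb); F3 is not a chord tone.
It is approached by step down from Gb3 and left by leap up to Bb3.
Step in, leap out — an escape tone.
The harmony at that moment is Eb minor triad (Eb, Gb, Bb); Ab4 is not a chord tone.
It is approached by step up from Gb4 and left by step up to Bb4.
Step in, step out in the same direction — a passing tone.
The harmony at that moment is Gb augmented triad (Gb, Bb, D); Cb5 is not a chord tone.
It is approached by step up from Bb4 and left by leap down to Gb4.
Step in, leap out — an escape tone.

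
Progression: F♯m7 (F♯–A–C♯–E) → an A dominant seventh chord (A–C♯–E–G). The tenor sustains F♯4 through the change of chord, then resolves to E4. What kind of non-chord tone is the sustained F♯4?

The harmony at that moment is A dominant seventh chord (A, C♯, E, G); F♯4 is not a chord tone.
It is held over (the same pitch as the preceding F♯4) and left by step down to E4.
Held over from the previous chord and resolving down by step — a suspension.

F♯4 is a suspension.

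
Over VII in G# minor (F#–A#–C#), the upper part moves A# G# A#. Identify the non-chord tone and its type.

The harmony at that moment is F# major triad (F#, A#, C#); G# is not a chord tone.
It is approached by step down from A# and left by step up to A#.
Step away and step back to the same note — a neighbor tone (lower neighbor).

G# is a neighbor tone.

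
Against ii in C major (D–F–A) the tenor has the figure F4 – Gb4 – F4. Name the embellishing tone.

Gb4 is a neighbor tone.

The harmony at that moment is D minor triad (D, F, A); Gb4 is not a chord tone.
It is approached by step up from F4 and left by step down to F4.
Step away and step back to the same note — a neighbor tone (upper neighbor).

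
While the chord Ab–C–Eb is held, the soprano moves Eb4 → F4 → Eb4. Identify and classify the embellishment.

F4 is a neighbor tone.

The harmony at that moment is Ab major triad (Ab, C, Eb); F4 is not a chord tone.
It is approached by step up from Eb4 and left by step down to Eb4.
Step away and step back to the same note — a neighbor tone (upper neighbor).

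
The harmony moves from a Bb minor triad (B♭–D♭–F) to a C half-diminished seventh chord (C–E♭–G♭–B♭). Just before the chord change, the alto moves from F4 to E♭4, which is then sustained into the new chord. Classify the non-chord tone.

The harmony at that moment is B♭ minor triad (B♭, D♭, F); E♭4 is not a chord tone.
It is approached by step down from F4 and then sustained as the same pitch into the next harmony.
Arriving early and becoming a chord tone when the harmony changes — an anticipation.

E♭4 is an anticipation.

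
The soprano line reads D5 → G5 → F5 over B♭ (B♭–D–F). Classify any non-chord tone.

The harmony at that moment is B♭ major triad (B♭, D, F); G5 is not a chord tone.
It is approached by leap up from D5 and left by step down to F5.
Leap in, step out — an appoggiatura.

G5 is an appoggiatura.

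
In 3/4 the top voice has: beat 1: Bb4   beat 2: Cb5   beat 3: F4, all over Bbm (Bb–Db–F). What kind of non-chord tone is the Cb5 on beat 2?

The harmony at that moment is Bb minor triad (Bb, Db, F); Cb5 is not a chord tone.
It is approached by step up from Bb4 and left by leap down to F4.
Step in, leap out, on a weak beat — an escape tone.

Escape tone.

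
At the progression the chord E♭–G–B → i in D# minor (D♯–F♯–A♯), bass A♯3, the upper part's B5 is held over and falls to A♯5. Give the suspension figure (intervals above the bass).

9–8 suspension.

At the second chord the bass is A♯3. The suspended B5 lies a ninth above the bass; after resolving down by step to A♯5, the interval above the bass becomes an octave.
Suspension figures are named by those two intervals: 9–8.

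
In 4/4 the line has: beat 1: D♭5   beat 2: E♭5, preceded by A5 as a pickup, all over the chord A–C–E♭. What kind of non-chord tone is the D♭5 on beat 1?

The harmony at that moment is A diminished triad (A, C, E♭); D♭5 is not a chord tone.
It is approached by leap down from A5 and left by step up to E♭5.
Leap in, step out, metrically accented — an appoggiatura.

Appoggiatura.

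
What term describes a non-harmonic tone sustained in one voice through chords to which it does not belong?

Approach: none. Departure: none — a single pitch is sustained while the chords change around it, passing through harmonies that do not contain it.
No melodic motion at all; the dissonance is created entirely by the moving harmonies against the stationary note — a pedal tone (pedal point).

Pedal tone.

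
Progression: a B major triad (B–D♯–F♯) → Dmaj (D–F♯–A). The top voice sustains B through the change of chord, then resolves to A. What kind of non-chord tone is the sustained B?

B is a suspension.

The harmony at that moment is D major triad (D, F♯, A); B is not a chord tone.
It is held over (the same pitch as the preceding B) and left by step down to A.
Held over from the previous chord and resolving down by step — a suspension.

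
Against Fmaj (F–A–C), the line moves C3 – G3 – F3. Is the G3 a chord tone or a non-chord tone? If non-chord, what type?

Non-chord tone — an appoggiatura.

The harmony at that moment is F major triad (F, A, C); G3 is not a chord tone.
It is approached by leap up from C3 and left by step down to F3.
Leap in, step out — an appoggiatura.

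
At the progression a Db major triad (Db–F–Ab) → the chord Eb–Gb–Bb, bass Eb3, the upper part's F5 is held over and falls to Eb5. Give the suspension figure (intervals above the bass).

At the second chord the bass is Eb3. The suspended F5 lies a ninth above the bass; after resolving down by step to Eb5, the interval above the bass becomes an octave.
Suspension figures are named by those two intervals: 9–8.

9–8 suspension.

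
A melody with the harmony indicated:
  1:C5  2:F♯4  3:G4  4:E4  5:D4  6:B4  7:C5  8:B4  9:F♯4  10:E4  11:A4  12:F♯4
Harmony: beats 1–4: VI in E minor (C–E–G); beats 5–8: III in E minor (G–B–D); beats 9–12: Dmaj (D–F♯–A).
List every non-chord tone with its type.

The harmony at that moment is C major triad (C, E, G); F♯4 is not a chord tone.
It is approached by leap down from C5 and left by step up to G4.
Leap in, step out — an appoggiatura.
The harmony at that moment is G major triad (G, B, D); C5 is not a chord tone.
It is approached by step up from B4 and left by step down to B4.
Step away and step back to the same note — a neighbor tone (upper neighbor).
The harmony at that moment is D major triad (D, F♯, A); E4 is not a chord tone.
It is approached by step down from F♯4 and left by leap up to A4.
Step in, leap out — an escape tone.

F♯4 (beat 2) — appoggiatura; C5 (beat 7) — neighbor tone; E4 (beat 10) — escape tone.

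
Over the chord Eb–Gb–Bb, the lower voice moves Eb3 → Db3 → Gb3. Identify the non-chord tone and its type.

The harmony at that moment is Eb minor triad (Eb, Gb, Bb); Db3 is not a chord tone.
It is approached by step down from Eb3 and left by leap up to Gb3.
Step in, leap out — an escape tone.

Db3 is an escape tone.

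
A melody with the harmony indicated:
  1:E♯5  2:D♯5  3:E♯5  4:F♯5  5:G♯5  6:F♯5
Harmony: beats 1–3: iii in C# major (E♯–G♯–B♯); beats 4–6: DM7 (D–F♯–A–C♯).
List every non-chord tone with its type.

The harmony at that moment is E♯ minor triad (E♯, G♯, B♯); D♯5 is not a chord tone.
It is approached by step down from E♯5 and left by step up to E♯5.
Step away and step back to the same note — a neighbor tone (lower neighbor).
The harmony at that moment is D major seventh chord (D, F♯, A, C♯); G♯5 is not a chord tone.
It is approached by step up from F♯5 and left by step down to F♯5.
Step away and step back to the same note — a neighbor tone (upper neighbor).

D♯5 (beat 2) — neighbor tone; G♯5 (beat 5) — neighbor tone.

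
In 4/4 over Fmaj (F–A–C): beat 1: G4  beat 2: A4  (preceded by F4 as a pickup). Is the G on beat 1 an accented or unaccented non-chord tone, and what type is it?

The harmony at that moment is F major triad (F, A, C); G4 is not a chord tone.
It is approached by step up from F4 and left by step up to A4.
Step in, step out in the same direction — a passing tone.
It falls on the downbeat, so it is accented.

Accented passing tone.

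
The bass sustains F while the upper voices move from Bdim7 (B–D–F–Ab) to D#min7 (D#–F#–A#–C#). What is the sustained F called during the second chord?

The harmony at that moment is D# minor seventh chord (D#, F#, A#, C#); F is not a chord tone.
It is held over (the same pitch as the preceding F) and then sustained as the same pitch into the next harmony.
Sustained through a change of harmony — a pedal tone.

Pedal tone (pedal point).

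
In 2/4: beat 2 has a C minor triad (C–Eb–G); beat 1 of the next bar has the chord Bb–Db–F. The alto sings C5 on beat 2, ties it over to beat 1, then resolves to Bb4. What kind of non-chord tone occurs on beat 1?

Suspension.

The harmony at that moment is Bb minor triad (Bb, Db, F); C5 is not a chord tone.
It is held over (the same pitch as the preceding C5) and left by step down to Bb4.
Held over from the previous chord and resolving down by step — a suspension.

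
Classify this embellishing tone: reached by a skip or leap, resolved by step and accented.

Appoggiatura.

Approach: by leap. Departure: by step. Metric position: strong.
Leap in, step out, in a metrically strong position — an appoggiatura. (It is the mirror image of the escape tone, which steps in and leaps out from a weak position.)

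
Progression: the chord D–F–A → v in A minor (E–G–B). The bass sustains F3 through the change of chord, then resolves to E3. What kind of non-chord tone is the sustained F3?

The harmony at that moment is E minor triad (E, G, B); F3 is not a chord tone.
It is held over (the same pitch as the preceding F3) and left by step down to E3.
Held over from the previous chord and resolving down by step — a suspension.

F3 is a suspension.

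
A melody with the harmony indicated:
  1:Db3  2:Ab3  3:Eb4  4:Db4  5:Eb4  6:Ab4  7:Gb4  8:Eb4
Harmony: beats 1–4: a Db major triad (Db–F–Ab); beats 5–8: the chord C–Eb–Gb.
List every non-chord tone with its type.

Eb4 (beat 3) — appoggiatura; Ab4 (beat 6) — appoggiatura.

The harmony at that moment is Db major triad (Db, F, Ab); Eb4 is not a chord tone.
It is approached by leap up from Ab3 and left by step down to Db4.
Leap in, step out — an appoggiatura.
The harmony at that moment is C diminished triad (C, Eb, Gb); Ab4 is not a chord tone.
It is approached by leap up from Eb4 and left by step down to Gb4.
Leap in, step out — an appoggiatura.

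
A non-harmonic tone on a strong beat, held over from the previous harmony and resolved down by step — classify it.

Approach: by preparation — the pitch is first a chord tone, then held (tied or repeated) while the harmony changes under it. Departure: down by step. Metric position: strong.
A prepared dissonance that resolves downward by step — a suspension. (The same figure resolving upward would be a retardation.)

Suspension.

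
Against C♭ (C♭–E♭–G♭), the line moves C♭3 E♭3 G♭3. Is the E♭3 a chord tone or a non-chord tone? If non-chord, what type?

Chord tone (the third of Cb major triad).

Cb major triad contains C♭, E♭, G♭; E♭ is the third, so it is a chord tone.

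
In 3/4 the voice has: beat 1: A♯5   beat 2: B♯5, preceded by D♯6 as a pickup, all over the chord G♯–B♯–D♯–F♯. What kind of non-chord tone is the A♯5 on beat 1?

The harmony at that moment is G♯ dominant seventh chord (G♯, B♯, D♯, F♯); A♯5 is not a chord tone.
It is approached by leap down from D♯6 and left by step up to B♯5.
Leap in, step out, metrically accented — an appoggiatura.

Appoggiatura.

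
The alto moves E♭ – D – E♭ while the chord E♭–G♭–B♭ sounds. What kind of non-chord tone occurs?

D is a neighbor tone.

The harmony at that moment is E♭ minor triad (E♭, G♭, B♭); D is not a chord tone.
It is approached by step down from E♭ and left by step up to E♭.
Step away and step back to the same note — a neighbor tone (lower neighbor).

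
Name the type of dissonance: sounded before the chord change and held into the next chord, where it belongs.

Anticipation.

Approach: ahead of the chord change (typically by step), so it is dissonant against the current harmony. Departure: none — the same pitch is restated or held and is a chord tone of the new harmony.
Dissonant first, consonant once the harmony catches up: the note simply arrives early — an anticipation. (The reverse timing, consonant first and dissonant after the change, would be a suspension or retardation.)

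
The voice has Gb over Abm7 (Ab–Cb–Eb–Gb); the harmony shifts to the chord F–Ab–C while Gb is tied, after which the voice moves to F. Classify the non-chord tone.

Gb is a suspension.

The harmony at that moment is F minor triad (F, Ab, C); Gb is not a chord tone.
It is held over (the same pitch as the preceding Gb) and left by step down to F.
Held over from the previous chord and resolving down by step — a suspension.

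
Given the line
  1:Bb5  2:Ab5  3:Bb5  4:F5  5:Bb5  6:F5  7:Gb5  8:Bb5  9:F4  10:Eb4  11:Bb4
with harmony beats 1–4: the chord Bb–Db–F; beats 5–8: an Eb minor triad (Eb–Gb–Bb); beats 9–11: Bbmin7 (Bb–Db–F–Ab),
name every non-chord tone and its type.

Ab5 (beat 2) — neighbor tone; F5 (beat 6) — appoggiatura; Eb4 (beat 10) — escape tone.

The harmony at that moment is Bb minor triad (Bb, Db, F); Ab5 is not a chord tone.
It is approached by step down from Bb5 and left by step up to Bb5.
Step away and step back to the same note — a neighbor tone (lower neighbor).
The harmony at that moment is Eb minor triad (Eb, Gb, Bb); F5 is not a chord tone.
It is approached by leap down from Bb5 and left by step up to Gb5.
Leap in, step out — an appoggiatura.
The harmony at that moment is Bb minor seventh chord (Bb, Db, F, Ab); Eb4 is not a chord tone.
It is approached by step down from F4 and left by leap up to Bb4.
Step in, leap out — an escape tone.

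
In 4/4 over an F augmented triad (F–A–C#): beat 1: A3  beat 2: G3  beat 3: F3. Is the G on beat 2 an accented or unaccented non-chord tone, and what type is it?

Unaccented passing tone.

The harmony at that moment is F augmented triad (F, A, C#); G3 is not a chord tone.
It is approached by step down from A3 and left by step down to F3.
Step in, step out in the same direction — a passing tone.
It falls on a weak beat, so it is unaccented.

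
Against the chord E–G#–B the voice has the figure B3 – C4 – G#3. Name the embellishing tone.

The harmony at that moment is E major triad (E, G#, B); C4 is not a chord tone.
It is approached by step up from B3 and left by leap down to G#3.
Step in, leap out — an escape tone.

C4 is an escape tone.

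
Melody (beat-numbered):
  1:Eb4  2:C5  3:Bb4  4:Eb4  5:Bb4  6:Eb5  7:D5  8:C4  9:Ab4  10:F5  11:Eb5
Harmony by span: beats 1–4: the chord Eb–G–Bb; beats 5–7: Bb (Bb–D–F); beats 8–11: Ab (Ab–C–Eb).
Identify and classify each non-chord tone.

The harmony at that moment is Eb major triad (Eb, G, Bb); C5 is not a chord tone.
It is approached by leap up from Eb4 and left by step down to Bb4.
Leap in, step out — an appoggiatura.
The harmony at that moment is Bb major triad (Bb, D, F); Eb5 is not a chord tone.
It is approached by leap up from Bb4 and left by step down to D5.
Leap in, step out — an appoggiatura.
The harmony at that moment is Ab major triad (Ab, C, Eb); F5 is not a chord tone.
It is approached by leap up from Ab4 and left by step down to Eb5.
Leap in, step out — an appoggiatura.

C5 (beat 2) — appoggiatura; Eb5 (beat 6) — appoggiatura; F5 (beat 10) — appoggiatura.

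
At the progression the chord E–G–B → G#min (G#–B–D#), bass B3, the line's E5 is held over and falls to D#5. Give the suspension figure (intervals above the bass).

4–3 suspension.

At the second chord the bass is B3. The suspended E5 lies a fourth above the bass; after resolving down by step to D#5, the interval above the bass becomes a third.
Suspension figures are named by those two intervals: 4–3.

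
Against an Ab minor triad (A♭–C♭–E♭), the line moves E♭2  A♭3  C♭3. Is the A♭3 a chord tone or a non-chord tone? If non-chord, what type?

Ab minor triad contains A♭, C♭, E♭; A♭ is the root, so it is a chord tone.

Chord tone (the root of Ab minor triad).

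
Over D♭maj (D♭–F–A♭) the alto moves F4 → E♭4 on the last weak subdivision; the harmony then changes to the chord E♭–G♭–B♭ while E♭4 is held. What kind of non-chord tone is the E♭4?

E♭4 is an anticipation.

The harmony at that moment is D♭ major triad (D♭, F, A♭); E♭4 is not a chord tone.
It is approached by step down from F4 and then sustained as the same pitch into the next harmony.
Arriving early and becoming a chord tone when the harmony changes — an anticipation.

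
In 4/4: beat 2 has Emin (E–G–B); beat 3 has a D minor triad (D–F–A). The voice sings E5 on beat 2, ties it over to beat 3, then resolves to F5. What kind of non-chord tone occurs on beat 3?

Retardation.

The harmony at that moment is D minor triad (D, F, A); E5 is not a chord tone.
It is held over (the same pitch as the preceding E5) and left by step up to F5.
Held over from the previous chord and resolving up by step — a retardation.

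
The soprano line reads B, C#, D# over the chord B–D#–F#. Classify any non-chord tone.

C# is a passing tone.

The harmony at that moment is B major triad (B, D#, F#); C# is not a chord tone.
It is approached by step up from B and left by step up to D#.
Step in, step out in the same direction — a passing tone.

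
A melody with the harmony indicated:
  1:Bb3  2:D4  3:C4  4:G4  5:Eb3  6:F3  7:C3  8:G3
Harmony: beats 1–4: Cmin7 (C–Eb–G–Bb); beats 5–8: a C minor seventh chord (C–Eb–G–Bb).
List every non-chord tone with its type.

The harmony at that moment is C minor seventh chord (C, Eb, G, Bb); D4 is not a chord tone.
It is approached by leap up from Bb3 and left by step down to C4.
Leap in, step out — an appoggiatura.
The harmony at that moment is C minor seventh chord (C, Eb, G, Bb); F3 is not a chord tone.
It is approached by step up from Eb3 and left by leap down to C3.
Step in, leap out — an escape tone.

D4 (beat 2) — appoggiatura; F3 (beat 6) — escape tone.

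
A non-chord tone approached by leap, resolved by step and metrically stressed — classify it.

Approach: by leap. Departure: by step. Metric position: strong.
Leap in, step out, in a metrically strong position — an appoggiatura. (It is the mirror image of the escape tone, which steps in and leaps out from a weak position.)

Appoggiatura.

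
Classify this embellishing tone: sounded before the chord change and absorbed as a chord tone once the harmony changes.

Anticipation.

Approach: ahead of the chord change (typically by step), so it is dissonant against the current harmony. Departure: none — the same pitch is restated or held and is a chord tone of the new harmony.
Dissonant first, consonant once the harmony catches up: the note simply arrives early — an anticipation. (The reverse timing, consonant first and dissonant after the change, would be a suspension or retardation.)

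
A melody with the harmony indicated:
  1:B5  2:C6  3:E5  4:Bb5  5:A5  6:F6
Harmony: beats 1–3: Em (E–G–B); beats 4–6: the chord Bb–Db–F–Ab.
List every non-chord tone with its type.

C6 (beat 2) — escape tone; A5 (beat 5) — escape tone.

The harmony at that moment is E minor triad (E, G, B); C6 is not a chord tone.
It is approached by step up from B5 and left by leap down to E5.
Step in, leap out — an escape tone.
The harmony at that moment is Bb minor seventh chord (Bb, Db, F, Ab); A5 is not a chord tone.
It is approached by step down from Bb5 and left by leap up to F6.
Step in, leap out — an escape tone.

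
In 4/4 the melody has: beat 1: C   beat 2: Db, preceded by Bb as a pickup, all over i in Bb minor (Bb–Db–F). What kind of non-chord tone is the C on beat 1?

Passing tone.

The harmony at that moment is Bb minor triad (Bb, Db, F); C is not a chord tone.
It is approached by step up from Bb and left by step up to Db.
Step in, step out in the same direction — a passing tone.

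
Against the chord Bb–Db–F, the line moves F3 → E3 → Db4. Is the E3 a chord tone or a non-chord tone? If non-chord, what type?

The harmony at that moment is Bb minor triad (Bb, Db, F); E3 is not a chord tone.
It is approached by step down from F3 and left by leap up to Db4.
Step in, leap out — an escape tone.

Non-chord tone — an escape tone.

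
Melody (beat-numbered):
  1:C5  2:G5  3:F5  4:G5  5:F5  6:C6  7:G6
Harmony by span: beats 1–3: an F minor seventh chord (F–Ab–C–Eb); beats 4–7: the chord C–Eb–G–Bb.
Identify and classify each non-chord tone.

The harmony at that moment is F minor seventh chord (F, Ab, C, Eb); G5 is not a chord tone.
It is approached by leap up from C5 and left by step down to F5.
Leap in, step out — an appoggiatura.
The harmony at that moment is C minor seventh chord (C, Eb, G, Bb); F5 is not a chord tone.
It is approached by step down from G5 and left by leap up to C6.
Step in, leap out — an escape tone.

G5 (beat 2) — appoggiatura; F5 (beat 5) — escape tone.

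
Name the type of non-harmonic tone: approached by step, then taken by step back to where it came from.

Neighbor tone.

Approach: by step. Departure: by step in the opposite direction, back to the starting pitch.
Stepwise on both sides but reversing to return to the same chord tone — a neighbor tone. (Had it continued onward in the same direction it would be a passing tone instead.)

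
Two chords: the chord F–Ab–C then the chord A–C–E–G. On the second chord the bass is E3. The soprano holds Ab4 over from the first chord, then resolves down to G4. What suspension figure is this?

At the second chord the bass is E3. The suspended Ab4 lies a fourth above the bass; after resolving down by step to G4, the interval above the bass becomes a third.
Suspension figures are named by those two intervals: 4–3.

4–3 suspension.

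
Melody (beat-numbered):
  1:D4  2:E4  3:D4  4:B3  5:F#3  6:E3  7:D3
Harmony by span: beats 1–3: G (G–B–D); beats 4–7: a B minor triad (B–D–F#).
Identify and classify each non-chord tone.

E4 (beat 2) — neighbor tone; E3 (beat 6) — passing tone.

The harmony at that moment is G major triad (G, B, D); E4 is not a chord tone.
It is approached by step up from D4 and left by step down to D4.
Step away and step back to the same note — a neighbor tone (upper neighbor).
The harmony at that moment is B minor triad (B, D, F#); E3 is not a chord tone.
It is approached by step down from F#3 and left by step down to D3.
Step in, step out in the same direction — a passing tone.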